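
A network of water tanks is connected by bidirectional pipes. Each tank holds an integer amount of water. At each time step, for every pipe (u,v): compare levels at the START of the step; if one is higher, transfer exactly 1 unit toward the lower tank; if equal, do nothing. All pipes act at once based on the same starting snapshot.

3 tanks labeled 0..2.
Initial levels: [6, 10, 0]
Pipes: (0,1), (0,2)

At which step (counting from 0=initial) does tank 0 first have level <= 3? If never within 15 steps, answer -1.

Step 1: flows [1->0,0->2] -> levels [6 9 1]
Step 2: flows [1->0,0->2] -> levels [6 8 2]
Step 3: flows [1->0,0->2] -> levels [6 7 3]
Step 4: flows [1->0,0->2] -> levels [6 6 4]
Step 5: flows [0=1,0->2] -> levels [5 6 5]
Step 6: flows [1->0,0=2] -> levels [6 5 5]
Step 7: flows [0->1,0->2] -> levels [4 6 6]
Step 8: flows [1->0,2->0] -> levels [6 5 5]
  -> period-2 cycle (repeats step 6); tank 0 never drops to <=3
Tank 0 never reaches <=3 within 15 steps

Answer: -1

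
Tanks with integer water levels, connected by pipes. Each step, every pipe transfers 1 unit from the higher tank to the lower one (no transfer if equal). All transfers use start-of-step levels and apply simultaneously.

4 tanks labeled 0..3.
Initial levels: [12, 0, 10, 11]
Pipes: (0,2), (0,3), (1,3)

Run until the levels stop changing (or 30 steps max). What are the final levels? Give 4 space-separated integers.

Answer: 10 8 8 7

Derivation:
Step 1: flows [0->2,0->3,3->1] -> levels [10 1 11 11]
Step 2: flows [2->0,3->0,3->1] -> levels [12 2 10 9]
Step 3: flows [0->2,0->3,3->1] -> levels [10 3 11 9]
Step 4: flows [2->0,0->3,3->1] -> levels [10 4 10 9]
Step 5: flows [0=2,0->3,3->1] -> levels [9 5 10 9]
Step 6: flows [2->0,0=3,3->1] -> levels [10 6 9 8]
Step 7: flows [0->2,0->3,3->1] -> levels [8 7 10 8]
Step 8: flows [2->0,0=3,3->1] -> levels [9 8 9 7]
Step 9: flows [0=2,0->3,1->3] -> levels [8 7 9 9]
Step 10: flows [2->0,3->0,3->1] -> levels [10 8 8 7]
Step 11: flows [0->2,0->3,1->3] -> levels [8 7 9 9]
  -> period-2 cycle: step 11 state = step 9 state; never stabilizes
  -> state at step 30: (30-9) mod 2 = 1, same as step 10 -> [10 8 8 7]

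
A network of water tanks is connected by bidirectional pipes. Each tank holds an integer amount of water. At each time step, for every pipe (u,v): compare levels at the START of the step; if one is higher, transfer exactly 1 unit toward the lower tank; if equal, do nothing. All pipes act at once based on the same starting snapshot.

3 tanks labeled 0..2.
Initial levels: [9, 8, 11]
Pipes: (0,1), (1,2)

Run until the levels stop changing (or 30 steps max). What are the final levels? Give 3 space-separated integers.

Answer: 10 8 10

Derivation:
Step 1: flows [0->1,2->1] -> levels [8 10 10]
Step 2: flows [1->0,1=2] -> levels [9 9 10]
Step 3: flows [0=1,2->1] -> levels [9 10 9]
Step 4: flows [1->0,1->2] -> levels [10 8 10]
Step 5: flows [0->1,2->1] -> levels [9 10 9]
  -> period-2 cycle: step 5 state = step 3 state; never stabilizes
  -> state at step 30: (30-3) mod 2 = 1, same as step 4 -> [10 8 10]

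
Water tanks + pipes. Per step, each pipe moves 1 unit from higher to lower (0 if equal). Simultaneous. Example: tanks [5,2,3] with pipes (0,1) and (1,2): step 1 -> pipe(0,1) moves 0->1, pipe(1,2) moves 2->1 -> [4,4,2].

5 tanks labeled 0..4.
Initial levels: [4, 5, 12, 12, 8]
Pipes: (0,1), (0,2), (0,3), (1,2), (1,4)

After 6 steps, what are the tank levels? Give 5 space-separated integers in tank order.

Step 1: flows [1->0,2->0,3->0,2->1,4->1] -> levels [7 6 10 11 7]
Step 2: flows [0->1,2->0,3->0,2->1,4->1] -> levels [8 9 8 10 6]
Step 3: flows [1->0,0=2,3->0,1->2,1->4] -> levels [10 6 9 9 7]
Step 4: flows [0->1,0->2,0->3,2->1,4->1] -> levels [7 9 9 10 6]
Step 5: flows [1->0,2->0,3->0,1=2,1->4] -> levels [10 7 8 9 7]
Step 6: flows [0->1,0->2,0->3,2->1,1=4] -> levels [7 9 8 10 7]

Answer: 7 9 8 10 7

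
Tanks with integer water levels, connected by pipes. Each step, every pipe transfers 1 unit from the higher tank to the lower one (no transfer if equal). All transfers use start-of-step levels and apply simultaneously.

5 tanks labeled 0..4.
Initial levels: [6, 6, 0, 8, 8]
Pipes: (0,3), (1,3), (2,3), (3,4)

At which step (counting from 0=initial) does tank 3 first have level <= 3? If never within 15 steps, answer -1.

Step 1: flows [3->0,3->1,3->2,3=4] -> levels [7 7 1 5 8]
Step 2: flows [0->3,1->3,3->2,4->3] -> levels [6 6 2 7 7]
Step 3: flows [3->0,3->1,3->2,3=4] -> levels [7 7 3 4 7]
Step 4: flows [0->3,1->3,3->2,4->3] -> levels [6 6 4 6 6]
Step 5: flows [0=3,1=3,3->2,3=4] -> levels [6 6 5 5 6]
Step 6: flows [0->3,1->3,2=3,4->3] -> levels [5 5 5 8 5]
Step 7: flows [3->0,3->1,3->2,3->4] -> levels [6 6 6 4 6]
Step 8: flows [0->3,1->3,2->3,4->3] -> levels [5 5 5 8 5]
  -> period-2 cycle (repeats step 6); tank 3 never drops to <=3
Tank 3 never reaches <=3 within 15 steps

Answer: -1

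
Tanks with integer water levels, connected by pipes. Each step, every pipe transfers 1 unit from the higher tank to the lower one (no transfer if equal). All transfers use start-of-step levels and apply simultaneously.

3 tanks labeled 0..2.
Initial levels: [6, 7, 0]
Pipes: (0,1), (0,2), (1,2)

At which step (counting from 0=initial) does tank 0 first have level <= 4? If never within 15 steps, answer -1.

Answer: 2

Derivation:
Step 1: flows [1->0,0->2,1->2] -> levels [6 5 2]
Step 2: flows [0->1,0->2,1->2] -> levels [4 5 4]
Tank 0 first reaches <=4 at step 2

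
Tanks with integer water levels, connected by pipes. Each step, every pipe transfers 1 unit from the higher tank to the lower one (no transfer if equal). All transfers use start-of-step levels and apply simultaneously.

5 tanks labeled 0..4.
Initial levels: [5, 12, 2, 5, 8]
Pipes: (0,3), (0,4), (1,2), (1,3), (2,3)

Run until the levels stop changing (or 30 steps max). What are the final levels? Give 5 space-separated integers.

Step 1: flows [0=3,4->0,1->2,1->3,3->2] -> levels [6 10 4 5 7]
Step 2: flows [0->3,4->0,1->2,1->3,3->2] -> levels [6 8 6 6 6]
Step 3: flows [0=3,0=4,1->2,1->3,2=3] -> levels [6 6 7 7 6]
Step 4: flows [3->0,0=4,2->1,3->1,2=3] -> levels [7 8 6 5 6]
Step 5: flows [0->3,0->4,1->2,1->3,2->3] -> levels [5 6 6 8 7]
Step 6: flows [3->0,4->0,1=2,3->1,3->2] -> levels [7 7 7 5 6]
Step 7: flows [0->3,0->4,1=2,1->3,2->3] -> levels [5 6 6 8 7]
  -> period-2 cycle: step 7 state = step 5 state; never stabilizes
  -> state at step 30: (30-5) mod 2 = 1, same as step 6 -> [7 7 7 5 6]

Answer: 7 7 7 5 6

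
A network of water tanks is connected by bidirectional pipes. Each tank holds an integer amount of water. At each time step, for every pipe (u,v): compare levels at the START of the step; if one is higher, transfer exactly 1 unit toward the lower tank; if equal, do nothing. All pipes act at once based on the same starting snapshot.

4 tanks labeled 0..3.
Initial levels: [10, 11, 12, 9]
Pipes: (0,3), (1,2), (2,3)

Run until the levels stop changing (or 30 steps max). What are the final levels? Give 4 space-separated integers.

Answer: 10 11 12 9

Derivation:
Step 1: flows [0->3,2->1,2->3] -> levels [9 12 10 11]
Step 2: flows [3->0,1->2,3->2] -> levels [10 11 12 9]
  -> period-2 cycle: step 2 state = step 0 state; never stabilizes
  -> state at step 30: (30-0) mod 2 = 0, same as step 0 -> [10 11 12 9]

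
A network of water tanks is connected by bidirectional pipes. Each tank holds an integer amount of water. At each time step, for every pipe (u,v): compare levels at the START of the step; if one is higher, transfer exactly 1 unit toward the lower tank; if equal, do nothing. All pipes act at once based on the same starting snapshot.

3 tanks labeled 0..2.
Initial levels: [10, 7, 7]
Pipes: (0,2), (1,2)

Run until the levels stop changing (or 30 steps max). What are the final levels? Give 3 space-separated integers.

Answer: 8 8 8

Derivation:
Step 1: flows [0->2,1=2] -> levels [9 7 8]
Step 2: flows [0->2,2->1] -> levels [8 8 8]
Step 3: flows [0=2,1=2] -> levels [8 8 8]
  -> stable (no change)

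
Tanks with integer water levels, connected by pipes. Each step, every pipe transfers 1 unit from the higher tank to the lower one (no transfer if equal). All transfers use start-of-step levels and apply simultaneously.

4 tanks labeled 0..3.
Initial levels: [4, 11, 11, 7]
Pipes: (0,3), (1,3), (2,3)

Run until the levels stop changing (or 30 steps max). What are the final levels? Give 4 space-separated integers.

Answer: 8 8 8 9

Derivation:
Step 1: flows [3->0,1->3,2->3] -> levels [5 10 10 8]
Step 2: flows [3->0,1->3,2->3] -> levels [6 9 9 9]
Step 3: flows [3->0,1=3,2=3] -> levels [7 9 9 8]
Step 4: flows [3->0,1->3,2->3] -> levels [8 8 8 9]
Step 5: flows [3->0,3->1,3->2] -> levels [9 9 9 6]
Step 6: flows [0->3,1->3,2->3] -> levels [8 8 8 9]
  -> period-2 cycle: step 6 state = step 4 state; never stabilizes
  -> state at step 30: (30-4) mod 2 = 0, same as step 4 -> [8 8 8 9]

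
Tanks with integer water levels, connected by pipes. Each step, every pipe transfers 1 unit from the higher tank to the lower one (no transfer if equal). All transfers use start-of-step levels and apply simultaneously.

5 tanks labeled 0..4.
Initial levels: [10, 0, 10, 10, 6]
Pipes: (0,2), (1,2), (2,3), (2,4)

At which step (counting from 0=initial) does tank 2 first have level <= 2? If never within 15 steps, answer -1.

Step 1: flows [0=2,2->1,2=3,2->4] -> levels [10 1 8 10 7]
Step 2: flows [0->2,2->1,3->2,2->4] -> levels [9 2 8 9 8]
Step 3: flows [0->2,2->1,3->2,2=4] -> levels [8 3 9 8 8]
Step 4: flows [2->0,2->1,2->3,2->4] -> levels [9 4 5 9 9]
Step 5: flows [0->2,2->1,3->2,4->2] -> levels [8 5 7 8 8]
Step 6: flows [0->2,2->1,3->2,4->2] -> levels [7 6 9 7 7]
Step 7: flows [2->0,2->1,2->3,2->4] -> levels [8 7 5 8 8]
Step 8: flows [0->2,1->2,3->2,4->2] -> levels [7 6 9 7 7]
  -> period-2 cycle (repeats step 6); tank 2 never drops to <=2
Tank 2 never reaches <=2 within 15 steps

Answer: -1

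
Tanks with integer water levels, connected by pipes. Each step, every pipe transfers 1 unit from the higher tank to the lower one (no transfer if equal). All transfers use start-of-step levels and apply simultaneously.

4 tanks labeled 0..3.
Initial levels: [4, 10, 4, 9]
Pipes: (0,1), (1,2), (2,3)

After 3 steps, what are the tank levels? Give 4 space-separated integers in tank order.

Step 1: flows [1->0,1->2,3->2] -> levels [5 8 6 8]
Step 2: flows [1->0,1->2,3->2] -> levels [6 6 8 7]
Step 3: flows [0=1,2->1,2->3] -> levels [6 7 6 8]

Answer: 6 7 6 8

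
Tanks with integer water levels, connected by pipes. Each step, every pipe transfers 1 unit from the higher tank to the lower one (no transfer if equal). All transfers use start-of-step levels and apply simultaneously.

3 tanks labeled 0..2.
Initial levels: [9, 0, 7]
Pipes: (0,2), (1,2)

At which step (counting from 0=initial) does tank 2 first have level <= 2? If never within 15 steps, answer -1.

Step 1: flows [0->2,2->1] -> levels [8 1 7]
Step 2: flows [0->2,2->1] -> levels [7 2 7]
Step 3: flows [0=2,2->1] -> levels [7 3 6]
Step 4: flows [0->2,2->1] -> levels [6 4 6]
Step 5: flows [0=2,2->1] -> levels [6 5 5]
Step 6: flows [0->2,1=2] -> levels [5 5 6]
Step 7: flows [2->0,2->1] -> levels [6 6 4]
Step 8: flows [0->2,1->2] -> levels [5 5 6]
  -> period-2 cycle (repeats step 6); tank 2 never drops to <=2
Tank 2 never reaches <=2 within 15 steps

Answer: -1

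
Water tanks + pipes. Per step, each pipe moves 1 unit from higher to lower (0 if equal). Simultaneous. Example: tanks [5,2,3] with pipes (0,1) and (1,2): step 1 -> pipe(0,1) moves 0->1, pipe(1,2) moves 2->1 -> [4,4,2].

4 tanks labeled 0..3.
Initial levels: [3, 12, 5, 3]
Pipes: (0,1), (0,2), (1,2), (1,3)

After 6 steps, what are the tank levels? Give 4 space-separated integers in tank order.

Step 1: flows [1->0,2->0,1->2,1->3] -> levels [5 9 5 4]
Step 2: flows [1->0,0=2,1->2,1->3] -> levels [6 6 6 5]
Step 3: flows [0=1,0=2,1=2,1->3] -> levels [6 5 6 6]
Step 4: flows [0->1,0=2,2->1,3->1] -> levels [5 8 5 5]
Step 5: flows [1->0,0=2,1->2,1->3] -> levels [6 5 6 6]
  -> period-2 cycle: step 5 state = step 3 state
  -> state at step 6: (6-3) mod 2 = 1, same as step 4 -> [5 8 5 5]

Answer: 5 8 5 5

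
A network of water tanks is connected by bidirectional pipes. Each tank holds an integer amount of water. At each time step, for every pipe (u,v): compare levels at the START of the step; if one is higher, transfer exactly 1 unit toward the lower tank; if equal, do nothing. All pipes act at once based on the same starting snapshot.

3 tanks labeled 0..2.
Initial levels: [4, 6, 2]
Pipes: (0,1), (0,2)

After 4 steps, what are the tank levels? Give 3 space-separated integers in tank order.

Step 1: flows [1->0,0->2] -> levels [4 5 3]
Step 2: flows [1->0,0->2] -> levels [4 4 4]
Step 3: flows [0=1,0=2] -> levels [4 4 4]
  -> stable; steps 4..4 unchanged -> [4 4 4]

Answer: 4 4 4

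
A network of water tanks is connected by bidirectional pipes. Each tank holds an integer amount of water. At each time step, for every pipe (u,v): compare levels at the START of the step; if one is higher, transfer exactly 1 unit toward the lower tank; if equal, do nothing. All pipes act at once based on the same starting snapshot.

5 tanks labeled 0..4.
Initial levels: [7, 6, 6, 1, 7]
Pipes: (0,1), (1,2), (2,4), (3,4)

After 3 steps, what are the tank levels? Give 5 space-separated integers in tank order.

Answer: 6 7 5 4 5

Derivation:
Step 1: flows [0->1,1=2,4->2,4->3] -> levels [6 7 7 2 5]
Step 2: flows [1->0,1=2,2->4,4->3] -> levels [7 6 6 3 5]
Step 3: flows [0->1,1=2,2->4,4->3] -> levels [6 7 5 4 5]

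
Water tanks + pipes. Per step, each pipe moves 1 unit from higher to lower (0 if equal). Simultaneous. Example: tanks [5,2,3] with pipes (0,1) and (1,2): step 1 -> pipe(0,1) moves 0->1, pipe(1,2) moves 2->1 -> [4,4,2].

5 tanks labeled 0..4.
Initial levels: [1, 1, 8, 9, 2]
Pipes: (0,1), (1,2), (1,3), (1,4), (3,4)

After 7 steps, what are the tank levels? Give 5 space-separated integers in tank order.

Step 1: flows [0=1,2->1,3->1,4->1,3->4] -> levels [1 4 7 7 2]
Step 2: flows [1->0,2->1,3->1,1->4,3->4] -> levels [2 4 6 5 4]
Step 3: flows [1->0,2->1,3->1,1=4,3->4] -> levels [3 5 5 3 5]
Step 4: flows [1->0,1=2,1->3,1=4,4->3] -> levels [4 3 5 5 4]
Step 5: flows [0->1,2->1,3->1,4->1,3->4] -> levels [3 7 4 3 4]
Step 6: flows [1->0,1->2,1->3,1->4,4->3] -> levels [4 3 5 5 4]
  -> period-2 cycle: step 6 state = step 4 state
  -> state at step 7: (7-4) mod 2 = 1, same as step 5 -> [3 7 4 3 4]

Answer: 3 7 4 3 4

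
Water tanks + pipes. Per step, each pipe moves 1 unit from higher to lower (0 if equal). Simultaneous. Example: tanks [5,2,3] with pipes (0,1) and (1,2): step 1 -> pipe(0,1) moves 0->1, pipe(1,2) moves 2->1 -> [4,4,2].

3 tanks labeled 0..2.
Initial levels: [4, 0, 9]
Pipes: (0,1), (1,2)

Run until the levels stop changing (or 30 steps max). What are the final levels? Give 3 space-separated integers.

Answer: 5 3 5

Derivation:
Step 1: flows [0->1,2->1] -> levels [3 2 8]
Step 2: flows [0->1,2->1] -> levels [2 4 7]
Step 3: flows [1->0,2->1] -> levels [3 4 6]
Step 4: flows [1->0,2->1] -> levels [4 4 5]
Step 5: flows [0=1,2->1] -> levels [4 5 4]
Step 6: flows [1->0,1->2] -> levels [5 3 5]
Step 7: flows [0->1,2->1] -> levels [4 5 4]
  -> period-2 cycle: step 7 state = step 5 state; never stabilizes
  -> state at step 30: (30-5) mod 2 = 1, same as step 6 -> [5 3 5]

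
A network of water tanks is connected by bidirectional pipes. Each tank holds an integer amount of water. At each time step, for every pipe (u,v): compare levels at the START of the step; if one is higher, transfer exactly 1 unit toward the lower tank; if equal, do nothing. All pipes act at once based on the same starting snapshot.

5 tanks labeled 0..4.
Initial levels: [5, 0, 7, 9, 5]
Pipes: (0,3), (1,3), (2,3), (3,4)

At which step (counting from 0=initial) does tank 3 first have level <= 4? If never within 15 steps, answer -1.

Answer: 3

Derivation:
Step 1: flows [3->0,3->1,3->2,3->4] -> levels [6 1 8 5 6]
Step 2: flows [0->3,3->1,2->3,4->3] -> levels [5 2 7 7 5]
Step 3: flows [3->0,3->1,2=3,3->4] -> levels [6 3 7 4 6]
Tank 3 first reaches <=4 at step 3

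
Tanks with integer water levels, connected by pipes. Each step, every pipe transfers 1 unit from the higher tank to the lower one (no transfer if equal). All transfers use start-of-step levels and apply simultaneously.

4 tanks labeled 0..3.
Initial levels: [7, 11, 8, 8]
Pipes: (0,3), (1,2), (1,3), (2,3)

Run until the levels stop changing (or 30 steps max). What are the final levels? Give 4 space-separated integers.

Step 1: flows [3->0,1->2,1->3,2=3] -> levels [8 9 9 8]
Step 2: flows [0=3,1=2,1->3,2->3] -> levels [8 8 8 10]
Step 3: flows [3->0,1=2,3->1,3->2] -> levels [9 9 9 7]
Step 4: flows [0->3,1=2,1->3,2->3] -> levels [8 8 8 10]
  -> period-2 cycle: step 4 state = step 2 state; never stabilizes
  -> state at step 30: (30-2) mod 2 = 0, same as step 2 -> [8 8 8 10]

Answer: 8 8 8 10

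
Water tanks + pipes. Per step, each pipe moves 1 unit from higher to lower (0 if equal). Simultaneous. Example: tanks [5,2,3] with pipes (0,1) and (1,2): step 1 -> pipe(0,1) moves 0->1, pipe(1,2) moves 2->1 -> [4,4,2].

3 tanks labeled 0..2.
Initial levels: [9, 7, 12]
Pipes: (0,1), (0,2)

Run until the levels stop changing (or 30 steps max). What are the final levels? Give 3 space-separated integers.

Step 1: flows [0->1,2->0] -> levels [9 8 11]
Step 2: flows [0->1,2->0] -> levels [9 9 10]
Step 3: flows [0=1,2->0] -> levels [10 9 9]
Step 4: flows [0->1,0->2] -> levels [8 10 10]
Step 5: flows [1->0,2->0] -> levels [10 9 9]
  -> period-2 cycle: step 5 state = step 3 state; never stabilizes
  -> state at step 30: (30-3) mod 2 = 1, same as step 4 -> [8 10 10]

Answer: 8 10 10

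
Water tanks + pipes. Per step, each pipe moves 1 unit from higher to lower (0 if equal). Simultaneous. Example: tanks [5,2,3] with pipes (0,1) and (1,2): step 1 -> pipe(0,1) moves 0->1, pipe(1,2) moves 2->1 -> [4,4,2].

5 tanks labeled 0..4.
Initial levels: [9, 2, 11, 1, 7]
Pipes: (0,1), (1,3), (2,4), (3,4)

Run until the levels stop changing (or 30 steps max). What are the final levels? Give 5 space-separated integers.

Answer: 5 6 6 5 8

Derivation:
Step 1: flows [0->1,1->3,2->4,4->3] -> levels [8 2 10 3 7]
Step 2: flows [0->1,3->1,2->4,4->3] -> levels [7 4 9 3 7]
Step 3: flows [0->1,1->3,2->4,4->3] -> levels [6 4 8 5 7]
Step 4: flows [0->1,3->1,2->4,4->3] -> levels [5 6 7 5 7]
Step 5: flows [1->0,1->3,2=4,4->3] -> levels [6 4 7 7 6]
Step 6: flows [0->1,3->1,2->4,3->4] -> levels [5 6 6 5 8]
Step 7: flows [1->0,1->3,4->2,4->3] -> levels [6 4 7 7 6]
  -> period-2 cycle: step 7 state = step 5 state; never stabilizes
  -> state at step 30: (30-5) mod 2 = 1, same as step 6 -> [5 6 6 5 8]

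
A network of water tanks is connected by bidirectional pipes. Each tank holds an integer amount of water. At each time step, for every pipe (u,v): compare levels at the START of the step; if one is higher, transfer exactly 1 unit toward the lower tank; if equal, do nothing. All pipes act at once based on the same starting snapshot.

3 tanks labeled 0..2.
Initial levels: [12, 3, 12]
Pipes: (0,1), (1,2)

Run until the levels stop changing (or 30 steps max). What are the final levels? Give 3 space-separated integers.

Step 1: flows [0->1,2->1] -> levels [11 5 11]
Step 2: flows [0->1,2->1] -> levels [10 7 10]
Step 3: flows [0->1,2->1] -> levels [9 9 9]
Step 4: flows [0=1,1=2] -> levels [9 9 9]
  -> stable (no change)

Answer: 9 9 9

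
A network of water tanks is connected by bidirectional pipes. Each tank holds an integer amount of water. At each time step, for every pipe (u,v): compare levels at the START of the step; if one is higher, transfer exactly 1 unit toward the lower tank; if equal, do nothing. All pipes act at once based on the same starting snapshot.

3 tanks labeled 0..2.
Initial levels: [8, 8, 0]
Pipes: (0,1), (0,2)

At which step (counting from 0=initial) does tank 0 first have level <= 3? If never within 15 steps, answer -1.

Answer: -1

Derivation:
Step 1: flows [0=1,0->2] -> levels [7 8 1]
Step 2: flows [1->0,0->2] -> levels [7 7 2]
Step 3: flows [0=1,0->2] -> levels [6 7 3]
Step 4: flows [1->0,0->2] -> levels [6 6 4]
Step 5: flows [0=1,0->2] -> levels [5 6 5]
Step 6: flows [1->0,0=2] -> levels [6 5 5]
Step 7: flows [0->1,0->2] -> levels [4 6 6]
Step 8: flows [1->0,2->0] -> levels [6 5 5]
  -> period-2 cycle (repeats step 6); tank 0 never drops to <=3
Tank 0 never reaches <=3 within 15 steps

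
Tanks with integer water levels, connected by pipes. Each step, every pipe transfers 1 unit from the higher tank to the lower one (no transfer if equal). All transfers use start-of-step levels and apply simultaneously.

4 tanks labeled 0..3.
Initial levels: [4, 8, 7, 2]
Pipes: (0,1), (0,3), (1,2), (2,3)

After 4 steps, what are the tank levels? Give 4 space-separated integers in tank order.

Step 1: flows [1->0,0->3,1->2,2->3] -> levels [4 6 7 4]
Step 2: flows [1->0,0=3,2->1,2->3] -> levels [5 6 5 5]
Step 3: flows [1->0,0=3,1->2,2=3] -> levels [6 4 6 5]
Step 4: flows [0->1,0->3,2->1,2->3] -> levels [4 6 4 7]

Answer: 4 6 4 7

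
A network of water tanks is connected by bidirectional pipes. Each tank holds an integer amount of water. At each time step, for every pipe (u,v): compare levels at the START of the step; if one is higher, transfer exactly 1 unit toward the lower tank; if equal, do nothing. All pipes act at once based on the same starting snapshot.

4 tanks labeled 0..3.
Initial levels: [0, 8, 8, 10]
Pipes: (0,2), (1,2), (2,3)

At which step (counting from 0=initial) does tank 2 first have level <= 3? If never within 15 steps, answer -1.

Answer: -1

Derivation:
Step 1: flows [2->0,1=2,3->2] -> levels [1 8 8 9]
Step 2: flows [2->0,1=2,3->2] -> levels [2 8 8 8]
Step 3: flows [2->0,1=2,2=3] -> levels [3 8 7 8]
Step 4: flows [2->0,1->2,3->2] -> levels [4 7 8 7]
Step 5: flows [2->0,2->1,2->3] -> levels [5 8 5 8]
Step 6: flows [0=2,1->2,3->2] -> levels [5 7 7 7]
Step 7: flows [2->0,1=2,2=3] -> levels [6 7 6 7]
Step 8: flows [0=2,1->2,3->2] -> levels [6 6 8 6]
Step 9: flows [2->0,2->1,2->3] -> levels [7 7 5 7]
Step 10: flows [0->2,1->2,3->2] -> levels [6 6 8 6]
  -> period-2 cycle (repeats step 8); tank 2 never drops to <=3
Tank 2 never reaches <=3 within 15 steps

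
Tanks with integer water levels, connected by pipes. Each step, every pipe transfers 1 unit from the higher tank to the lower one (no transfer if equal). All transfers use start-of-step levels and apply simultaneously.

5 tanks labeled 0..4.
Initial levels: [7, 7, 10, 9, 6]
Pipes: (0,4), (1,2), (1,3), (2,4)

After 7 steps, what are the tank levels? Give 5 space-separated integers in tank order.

Step 1: flows [0->4,2->1,3->1,2->4] -> levels [6 9 8 8 8]
Step 2: flows [4->0,1->2,1->3,2=4] -> levels [7 7 9 9 7]
Step 3: flows [0=4,2->1,3->1,2->4] -> levels [7 9 7 8 8]
Step 4: flows [4->0,1->2,1->3,4->2] -> levels [8 7 9 9 6]
Step 5: flows [0->4,2->1,3->1,2->4] -> levels [7 9 7 8 8]
  -> period-2 cycle: step 5 state = step 3 state
  -> state at step 7: (7-3) mod 2 = 0, same as step 3 -> [7 9 7 8 8]

Answer: 7 9 7 8 8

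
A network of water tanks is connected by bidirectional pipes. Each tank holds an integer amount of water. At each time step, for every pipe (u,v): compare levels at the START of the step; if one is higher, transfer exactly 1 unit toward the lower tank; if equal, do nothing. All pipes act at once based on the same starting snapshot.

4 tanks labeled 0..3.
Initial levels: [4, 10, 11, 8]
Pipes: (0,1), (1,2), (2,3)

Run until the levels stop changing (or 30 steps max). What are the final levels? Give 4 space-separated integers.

Answer: 8 7 10 8

Derivation:
Step 1: flows [1->0,2->1,2->3] -> levels [5 10 9 9]
Step 2: flows [1->0,1->2,2=3] -> levels [6 8 10 9]
Step 3: flows [1->0,2->1,2->3] -> levels [7 8 8 10]
Step 4: flows [1->0,1=2,3->2] -> levels [8 7 9 9]
Step 5: flows [0->1,2->1,2=3] -> levels [7 9 8 9]
Step 6: flows [1->0,1->2,3->2] -> levels [8 7 10 8]
Step 7: flows [0->1,2->1,2->3] -> levels [7 9 8 9]
  -> period-2 cycle: step 7 state = step 5 state; never stabilizes
  -> state at step 30: (30-5) mod 2 = 1, same as step 6 -> [8 7 10 8]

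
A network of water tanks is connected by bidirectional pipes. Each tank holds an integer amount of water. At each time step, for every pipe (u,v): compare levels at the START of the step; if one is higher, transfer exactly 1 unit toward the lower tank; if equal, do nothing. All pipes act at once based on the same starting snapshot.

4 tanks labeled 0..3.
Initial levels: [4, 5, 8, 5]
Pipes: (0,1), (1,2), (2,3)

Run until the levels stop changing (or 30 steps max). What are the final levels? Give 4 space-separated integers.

Step 1: flows [1->0,2->1,2->3] -> levels [5 5 6 6]
Step 2: flows [0=1,2->1,2=3] -> levels [5 6 5 6]
Step 3: flows [1->0,1->2,3->2] -> levels [6 4 7 5]
Step 4: flows [0->1,2->1,2->3] -> levels [5 6 5 6]
  -> period-2 cycle: step 4 state = step 2 state; never stabilizes
  -> state at step 30: (30-2) mod 2 = 0, same as step 2 -> [5 6 5 6]

Answer: 5 6 5 6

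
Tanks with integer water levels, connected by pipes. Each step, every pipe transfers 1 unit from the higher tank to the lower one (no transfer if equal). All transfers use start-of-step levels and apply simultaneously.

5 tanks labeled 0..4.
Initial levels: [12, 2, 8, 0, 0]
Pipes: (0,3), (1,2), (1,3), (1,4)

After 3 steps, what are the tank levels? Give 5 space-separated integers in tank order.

Step 1: flows [0->3,2->1,1->3,1->4] -> levels [11 1 7 2 1]
Step 2: flows [0->3,2->1,3->1,1=4] -> levels [10 3 6 2 1]
Step 3: flows [0->3,2->1,1->3,1->4] -> levels [9 2 5 4 2]

Answer: 9 2 5 4 2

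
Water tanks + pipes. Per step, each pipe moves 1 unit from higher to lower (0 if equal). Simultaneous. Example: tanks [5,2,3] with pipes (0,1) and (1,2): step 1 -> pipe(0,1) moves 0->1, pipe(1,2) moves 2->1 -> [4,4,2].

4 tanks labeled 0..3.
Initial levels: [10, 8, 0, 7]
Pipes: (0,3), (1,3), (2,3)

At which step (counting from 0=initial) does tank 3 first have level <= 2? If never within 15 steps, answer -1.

Answer: -1

Derivation:
Step 1: flows [0->3,1->3,3->2] -> levels [9 7 1 8]
Step 2: flows [0->3,3->1,3->2] -> levels [8 8 2 7]
Step 3: flows [0->3,1->3,3->2] -> levels [7 7 3 8]
Step 4: flows [3->0,3->1,3->2] -> levels [8 8 4 5]
Step 5: flows [0->3,1->3,3->2] -> levels [7 7 5 6]
Step 6: flows [0->3,1->3,3->2] -> levels [6 6 6 7]
Step 7: flows [3->0,3->1,3->2] -> levels [7 7 7 4]
Step 8: flows [0->3,1->3,2->3] -> levels [6 6 6 7]
  -> period-2 cycle (repeats step 6); tank 3 never drops to <=2
Tank 3 never reaches <=2 within 15 steps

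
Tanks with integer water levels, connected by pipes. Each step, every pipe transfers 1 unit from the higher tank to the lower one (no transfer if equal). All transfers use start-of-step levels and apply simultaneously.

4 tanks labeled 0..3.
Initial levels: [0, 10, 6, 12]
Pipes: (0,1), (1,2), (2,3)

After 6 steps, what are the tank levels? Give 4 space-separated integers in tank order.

Answer: 6 7 7 8

Derivation:
Step 1: flows [1->0,1->2,3->2] -> levels [1 8 8 11]
Step 2: flows [1->0,1=2,3->2] -> levels [2 7 9 10]
Step 3: flows [1->0,2->1,3->2] -> levels [3 7 9 9]
Step 4: flows [1->0,2->1,2=3] -> levels [4 7 8 9]
Step 5: flows [1->0,2->1,3->2] -> levels [5 7 8 8]
Step 6: flows [1->0,2->1,2=3] -> levels [6 7 7 8]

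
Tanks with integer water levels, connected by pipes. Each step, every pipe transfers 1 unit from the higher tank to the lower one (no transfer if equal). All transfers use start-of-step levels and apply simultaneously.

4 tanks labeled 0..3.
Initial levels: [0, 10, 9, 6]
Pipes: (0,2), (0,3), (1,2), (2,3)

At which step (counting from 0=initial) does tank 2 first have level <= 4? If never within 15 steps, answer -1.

Step 1: flows [2->0,3->0,1->2,2->3] -> levels [2 9 8 6]
Step 2: flows [2->0,3->0,1->2,2->3] -> levels [4 8 7 6]
Step 3: flows [2->0,3->0,1->2,2->3] -> levels [6 7 6 6]
Step 4: flows [0=2,0=3,1->2,2=3] -> levels [6 6 7 6]
Step 5: flows [2->0,0=3,2->1,2->3] -> levels [7 7 4 7]
Tank 2 first reaches <=4 at step 5

Answer: 5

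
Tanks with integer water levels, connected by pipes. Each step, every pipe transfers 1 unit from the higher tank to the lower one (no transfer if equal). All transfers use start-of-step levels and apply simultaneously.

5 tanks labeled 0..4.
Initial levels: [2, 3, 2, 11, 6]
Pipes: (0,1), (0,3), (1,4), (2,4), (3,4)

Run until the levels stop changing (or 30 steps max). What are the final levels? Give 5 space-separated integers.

Step 1: flows [1->0,3->0,4->1,4->2,3->4] -> levels [4 3 3 9 5]
Step 2: flows [0->1,3->0,4->1,4->2,3->4] -> levels [4 5 4 7 4]
Step 3: flows [1->0,3->0,1->4,2=4,3->4] -> levels [6 3 4 5 6]
Step 4: flows [0->1,0->3,4->1,4->2,4->3] -> levels [4 5 5 7 3]
Step 5: flows [1->0,3->0,1->4,2->4,3->4] -> levels [6 3 4 5 6]
  -> period-2 cycle: step 5 state = step 3 state; never stabilizes
  -> state at step 30: (30-3) mod 2 = 1, same as step 4 -> [4 5 5 7 3]

Answer: 4 5 5 7 3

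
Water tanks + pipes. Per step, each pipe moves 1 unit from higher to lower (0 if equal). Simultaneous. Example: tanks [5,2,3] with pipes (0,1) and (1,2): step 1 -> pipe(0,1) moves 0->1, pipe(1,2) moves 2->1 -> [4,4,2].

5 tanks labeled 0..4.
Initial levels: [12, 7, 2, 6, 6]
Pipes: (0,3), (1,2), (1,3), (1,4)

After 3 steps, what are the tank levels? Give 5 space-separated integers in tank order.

Step 1: flows [0->3,1->2,1->3,1->4] -> levels [11 4 3 8 7]
Step 2: flows [0->3,1->2,3->1,4->1] -> levels [10 5 4 8 6]
Step 3: flows [0->3,1->2,3->1,4->1] -> levels [9 6 5 8 5]

Answer: 9 6 5 8 5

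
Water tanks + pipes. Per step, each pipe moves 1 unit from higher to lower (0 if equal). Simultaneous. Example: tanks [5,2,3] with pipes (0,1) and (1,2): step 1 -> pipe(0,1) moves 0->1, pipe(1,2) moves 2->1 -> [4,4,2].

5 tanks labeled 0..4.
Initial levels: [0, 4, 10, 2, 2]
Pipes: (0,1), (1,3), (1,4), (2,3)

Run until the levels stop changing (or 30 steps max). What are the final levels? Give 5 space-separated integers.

Answer: 2 5 5 4 2

Derivation:
Step 1: flows [1->0,1->3,1->4,2->3] -> levels [1 1 9 4 3]
Step 2: flows [0=1,3->1,4->1,2->3] -> levels [1 3 8 4 2]
Step 3: flows [1->0,3->1,1->4,2->3] -> levels [2 2 7 4 3]
Step 4: flows [0=1,3->1,4->1,2->3] -> levels [2 4 6 4 2]
Step 5: flows [1->0,1=3,1->4,2->3] -> levels [3 2 5 5 3]
Step 6: flows [0->1,3->1,4->1,2=3] -> levels [2 5 5 4 2]
Step 7: flows [1->0,1->3,1->4,2->3] -> levels [3 2 4 6 3]
Step 8: flows [0->1,3->1,4->1,3->2] -> levels [2 5 5 4 2]
  -> period-2 cycle: step 8 state = step 6 state; never stabilizes
  -> state at step 30: (30-6) mod 2 = 0, same as step 6 -> [2 5 5 4 2]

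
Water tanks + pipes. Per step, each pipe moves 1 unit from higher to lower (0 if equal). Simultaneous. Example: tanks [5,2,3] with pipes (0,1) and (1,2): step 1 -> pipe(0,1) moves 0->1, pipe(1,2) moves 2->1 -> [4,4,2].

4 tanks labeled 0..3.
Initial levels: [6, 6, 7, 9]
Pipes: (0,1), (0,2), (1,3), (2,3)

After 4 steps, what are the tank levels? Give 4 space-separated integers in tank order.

Answer: 7 7 7 7

Derivation:
Step 1: flows [0=1,2->0,3->1,3->2] -> levels [7 7 7 7]
Step 2: flows [0=1,0=2,1=3,2=3] -> levels [7 7 7 7]
  -> stable; steps 3..4 unchanged -> [7 7 7 7]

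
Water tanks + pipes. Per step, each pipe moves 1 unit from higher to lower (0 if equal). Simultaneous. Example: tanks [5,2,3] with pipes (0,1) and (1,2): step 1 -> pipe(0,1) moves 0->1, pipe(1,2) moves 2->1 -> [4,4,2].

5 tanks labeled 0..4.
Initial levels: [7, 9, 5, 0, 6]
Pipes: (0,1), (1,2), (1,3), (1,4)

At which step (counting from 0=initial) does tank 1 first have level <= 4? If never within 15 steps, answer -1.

Answer: 3

Derivation:
Step 1: flows [1->0,1->2,1->3,1->4] -> levels [8 5 6 1 7]
Step 2: flows [0->1,2->1,1->3,4->1] -> levels [7 7 5 2 6]
Step 3: flows [0=1,1->2,1->3,1->4] -> levels [7 4 6 3 7]
Tank 1 first reaches <=4 at step 3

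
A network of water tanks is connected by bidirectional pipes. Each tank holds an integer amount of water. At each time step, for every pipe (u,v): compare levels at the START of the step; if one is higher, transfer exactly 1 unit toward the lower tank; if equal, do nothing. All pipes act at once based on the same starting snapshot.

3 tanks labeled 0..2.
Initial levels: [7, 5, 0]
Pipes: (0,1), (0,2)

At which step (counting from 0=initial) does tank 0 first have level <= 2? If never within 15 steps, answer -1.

Answer: -1

Derivation:
Step 1: flows [0->1,0->2] -> levels [5 6 1]
Step 2: flows [1->0,0->2] -> levels [5 5 2]
Step 3: flows [0=1,0->2] -> levels [4 5 3]
Step 4: flows [1->0,0->2] -> levels [4 4 4]
Step 5: flows [0=1,0=2] -> levels [4 4 4]
  -> stable; tank 0 stays at 4 > 2
Tank 0 never reaches <=2 within 15 steps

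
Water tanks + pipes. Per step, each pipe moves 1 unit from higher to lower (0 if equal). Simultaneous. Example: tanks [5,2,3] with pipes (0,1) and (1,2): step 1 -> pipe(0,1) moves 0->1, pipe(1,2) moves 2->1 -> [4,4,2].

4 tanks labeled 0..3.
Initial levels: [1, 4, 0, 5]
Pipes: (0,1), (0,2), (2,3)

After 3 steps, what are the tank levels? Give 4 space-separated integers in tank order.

Answer: 1 3 4 2

Derivation:
Step 1: flows [1->0,0->2,3->2] -> levels [1 3 2 4]
Step 2: flows [1->0,2->0,3->2] -> levels [3 2 2 3]
Step 3: flows [0->1,0->2,3->2] -> levels [1 3 4 2]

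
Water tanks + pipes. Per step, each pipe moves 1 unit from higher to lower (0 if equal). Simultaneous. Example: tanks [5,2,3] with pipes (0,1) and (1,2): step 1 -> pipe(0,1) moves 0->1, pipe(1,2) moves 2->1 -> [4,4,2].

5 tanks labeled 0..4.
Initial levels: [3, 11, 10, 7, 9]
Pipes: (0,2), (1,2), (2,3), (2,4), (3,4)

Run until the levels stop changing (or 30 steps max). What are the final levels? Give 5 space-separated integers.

Step 1: flows [2->0,1->2,2->3,2->4,4->3] -> levels [4 10 8 9 9]
Step 2: flows [2->0,1->2,3->2,4->2,3=4] -> levels [5 9 10 8 8]
Step 3: flows [2->0,2->1,2->3,2->4,3=4] -> levels [6 10 6 9 9]
Step 4: flows [0=2,1->2,3->2,4->2,3=4] -> levels [6 9 9 8 8]
Step 5: flows [2->0,1=2,2->3,2->4,3=4] -> levels [7 9 6 9 9]
Step 6: flows [0->2,1->2,3->2,4->2,3=4] -> levels [6 8 10 8 8]
Step 7: flows [2->0,2->1,2->3,2->4,3=4] -> levels [7 9 6 9 9]
  -> period-2 cycle: step 7 state = step 5 state; never stabilizes
  -> state at step 30: (30-5) mod 2 = 1, same as step 6 -> [6 8 10 8 8]

Answer: 6 8 10 8 8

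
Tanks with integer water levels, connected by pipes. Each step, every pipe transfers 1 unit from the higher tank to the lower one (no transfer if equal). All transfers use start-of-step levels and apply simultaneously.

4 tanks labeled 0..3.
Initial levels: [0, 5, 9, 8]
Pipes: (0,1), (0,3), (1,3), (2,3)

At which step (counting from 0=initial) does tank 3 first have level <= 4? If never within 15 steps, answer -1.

Step 1: flows [1->0,3->0,3->1,2->3] -> levels [2 5 8 7]
Step 2: flows [1->0,3->0,3->1,2->3] -> levels [4 5 7 6]
Step 3: flows [1->0,3->0,3->1,2->3] -> levels [6 5 6 5]
Step 4: flows [0->1,0->3,1=3,2->3] -> levels [4 6 5 7]
Step 5: flows [1->0,3->0,3->1,3->2] -> levels [6 6 6 4]
Tank 3 first reaches <=4 at step 5

Answer: 5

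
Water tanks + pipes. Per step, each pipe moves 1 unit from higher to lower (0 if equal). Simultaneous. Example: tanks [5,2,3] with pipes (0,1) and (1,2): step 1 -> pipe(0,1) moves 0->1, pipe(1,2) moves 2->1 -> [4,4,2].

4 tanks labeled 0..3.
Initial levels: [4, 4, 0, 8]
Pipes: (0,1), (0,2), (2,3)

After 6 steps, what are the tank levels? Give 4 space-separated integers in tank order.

Step 1: flows [0=1,0->2,3->2] -> levels [3 4 2 7]
Step 2: flows [1->0,0->2,3->2] -> levels [3 3 4 6]
Step 3: flows [0=1,2->0,3->2] -> levels [4 3 4 5]
Step 4: flows [0->1,0=2,3->2] -> levels [3 4 5 4]
Step 5: flows [1->0,2->0,2->3] -> levels [5 3 3 5]
Step 6: flows [0->1,0->2,3->2] -> levels [3 4 5 4]

Answer: 3 4 5 4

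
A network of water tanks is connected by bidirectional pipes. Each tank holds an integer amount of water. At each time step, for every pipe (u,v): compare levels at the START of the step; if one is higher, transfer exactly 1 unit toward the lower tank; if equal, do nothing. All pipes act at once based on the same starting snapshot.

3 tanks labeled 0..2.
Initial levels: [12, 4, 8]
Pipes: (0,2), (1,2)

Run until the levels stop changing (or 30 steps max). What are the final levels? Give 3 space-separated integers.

Step 1: flows [0->2,2->1] -> levels [11 5 8]
Step 2: flows [0->2,2->1] -> levels [10 6 8]
Step 3: flows [0->2,2->1] -> levels [9 7 8]
Step 4: flows [0->2,2->1] -> levels [8 8 8]
Step 5: flows [0=2,1=2] -> levels [8 8 8]
  -> stable (no change)

Answer: 8 8 8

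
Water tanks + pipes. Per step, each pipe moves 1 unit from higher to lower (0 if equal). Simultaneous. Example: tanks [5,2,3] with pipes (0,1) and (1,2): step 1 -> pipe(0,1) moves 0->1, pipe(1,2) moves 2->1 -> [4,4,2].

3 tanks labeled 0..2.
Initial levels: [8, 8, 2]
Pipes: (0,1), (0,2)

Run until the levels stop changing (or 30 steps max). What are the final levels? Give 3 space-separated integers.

Step 1: flows [0=1,0->2] -> levels [7 8 3]
Step 2: flows [1->0,0->2] -> levels [7 7 4]
Step 3: flows [0=1,0->2] -> levels [6 7 5]
Step 4: flows [1->0,0->2] -> levels [6 6 6]
Step 5: flows [0=1,0=2] -> levels [6 6 6]
  -> stable (no change)

Answer: 6 6 6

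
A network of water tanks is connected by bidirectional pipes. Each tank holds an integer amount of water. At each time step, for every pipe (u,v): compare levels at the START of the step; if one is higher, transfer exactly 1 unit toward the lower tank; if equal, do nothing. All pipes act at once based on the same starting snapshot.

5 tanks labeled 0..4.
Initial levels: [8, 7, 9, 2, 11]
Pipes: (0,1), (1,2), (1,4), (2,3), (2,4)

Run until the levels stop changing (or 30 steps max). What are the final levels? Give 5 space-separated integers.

Answer: 8 6 9 6 8

Derivation:
Step 1: flows [0->1,2->1,4->1,2->3,4->2] -> levels [7 10 8 3 9]
Step 2: flows [1->0,1->2,1->4,2->3,4->2] -> levels [8 7 9 4 9]
Step 3: flows [0->1,2->1,4->1,2->3,2=4] -> levels [7 10 7 5 8]
Step 4: flows [1->0,1->2,1->4,2->3,4->2] -> levels [8 7 8 6 8]
Step 5: flows [0->1,2->1,4->1,2->3,2=4] -> levels [7 10 6 7 7]
Step 6: flows [1->0,1->2,1->4,3->2,4->2] -> levels [8 7 9 6 7]
Step 7: flows [0->1,2->1,1=4,2->3,2->4] -> levels [7 9 6 7 8]
Step 8: flows [1->0,1->2,1->4,3->2,4->2] -> levels [8 6 9 6 8]
Step 9: flows [0->1,2->1,4->1,2->3,2->4] -> levels [7 9 6 7 8]
  -> period-2 cycle: step 9 state = step 7 state; never stabilizes
  -> state at step 30: (30-7) mod 2 = 1, same as step 8 -> [8 6 9 6 8]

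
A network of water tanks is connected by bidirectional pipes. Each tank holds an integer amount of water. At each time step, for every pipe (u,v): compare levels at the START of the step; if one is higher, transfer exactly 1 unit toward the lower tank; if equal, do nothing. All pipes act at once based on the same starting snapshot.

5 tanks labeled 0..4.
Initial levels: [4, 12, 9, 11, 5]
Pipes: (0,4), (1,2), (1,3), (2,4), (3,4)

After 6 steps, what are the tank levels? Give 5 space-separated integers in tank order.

Answer: 8 10 7 7 9

Derivation:
Step 1: flows [4->0,1->2,1->3,2->4,3->4] -> levels [5 10 9 11 6]
Step 2: flows [4->0,1->2,3->1,2->4,3->4] -> levels [6 10 9 9 7]
Step 3: flows [4->0,1->2,1->3,2->4,3->4] -> levels [7 8 9 9 8]
Step 4: flows [4->0,2->1,3->1,2->4,3->4] -> levels [8 10 7 7 9]
Step 5: flows [4->0,1->2,1->3,4->2,4->3] -> levels [9 8 9 9 6]
Step 6: flows [0->4,2->1,3->1,2->4,3->4] -> levels [8 10 7 7 9]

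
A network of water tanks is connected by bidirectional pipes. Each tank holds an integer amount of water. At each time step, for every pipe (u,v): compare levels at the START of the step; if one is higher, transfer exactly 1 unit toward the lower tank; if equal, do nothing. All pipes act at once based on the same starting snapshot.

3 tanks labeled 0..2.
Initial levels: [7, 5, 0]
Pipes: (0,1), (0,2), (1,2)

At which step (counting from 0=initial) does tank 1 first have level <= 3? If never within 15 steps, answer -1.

Answer: -1

Derivation:
Step 1: flows [0->1,0->2,1->2] -> levels [5 5 2]
Step 2: flows [0=1,0->2,1->2] -> levels [4 4 4]
Step 3: flows [0=1,0=2,1=2] -> levels [4 4 4]
  -> stable; tank 1 stays at 4 > 3
Tank 1 never reaches <=3 within 15 steps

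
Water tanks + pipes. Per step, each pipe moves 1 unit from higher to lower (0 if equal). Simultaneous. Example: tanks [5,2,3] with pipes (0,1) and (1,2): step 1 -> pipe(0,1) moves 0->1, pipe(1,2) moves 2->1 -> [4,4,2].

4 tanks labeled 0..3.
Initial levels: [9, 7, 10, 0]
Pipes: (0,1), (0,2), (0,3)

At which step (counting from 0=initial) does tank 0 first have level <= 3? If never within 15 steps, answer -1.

Step 1: flows [0->1,2->0,0->3] -> levels [8 8 9 1]
Step 2: flows [0=1,2->0,0->3] -> levels [8 8 8 2]
Step 3: flows [0=1,0=2,0->3] -> levels [7 8 8 3]
Step 4: flows [1->0,2->0,0->3] -> levels [8 7 7 4]
Step 5: flows [0->1,0->2,0->3] -> levels [5 8 8 5]
Step 6: flows [1->0,2->0,0=3] -> levels [7 7 7 5]
Step 7: flows [0=1,0=2,0->3] -> levels [6 7 7 6]
Step 8: flows [1->0,2->0,0=3] -> levels [8 6 6 6]
Step 9: flows [0->1,0->2,0->3] -> levels [5 7 7 7]
Step 10: flows [1->0,2->0,3->0] -> levels [8 6 6 6]
  -> period-2 cycle (repeats step 8); tank 0 never drops to <=3
Tank 0 never reaches <=3 within 15 steps

Answer: -1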